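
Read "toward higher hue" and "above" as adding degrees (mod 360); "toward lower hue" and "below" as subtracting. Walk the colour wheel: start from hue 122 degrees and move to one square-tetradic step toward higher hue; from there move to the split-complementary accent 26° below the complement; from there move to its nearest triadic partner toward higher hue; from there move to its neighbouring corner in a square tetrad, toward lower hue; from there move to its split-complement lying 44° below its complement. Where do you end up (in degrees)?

122 + 90 = 212°   (square ↑)
212 + 154 = 366 → 366 − 360 = 6°   (split-comp 26° ↓)
6 + 120 = 126°   (triadic ↑)
126 − 90 = 36°   (square ↓)
36 + 136 = 172°   (split-comp 44° ↓)

172°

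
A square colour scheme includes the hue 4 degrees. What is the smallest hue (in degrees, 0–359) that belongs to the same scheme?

4°

A square tetradic scheme places four hues every 90°.
The full set through 4° is {4°, 94°, 184°, 274°}.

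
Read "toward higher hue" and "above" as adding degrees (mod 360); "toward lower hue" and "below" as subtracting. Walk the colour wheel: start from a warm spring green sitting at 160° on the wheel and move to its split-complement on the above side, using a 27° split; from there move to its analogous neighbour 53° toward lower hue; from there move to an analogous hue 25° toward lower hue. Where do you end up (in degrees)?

289°

split-comp 27° ↑ +207°: 160 + 207 = 367 → 367 − 360 = 7°
analog 53° ↓ −53°: 7 − 53 = -46 → -46 + 360 = 314°
analog 25° ↓ −25°: 314 − 25 = 289°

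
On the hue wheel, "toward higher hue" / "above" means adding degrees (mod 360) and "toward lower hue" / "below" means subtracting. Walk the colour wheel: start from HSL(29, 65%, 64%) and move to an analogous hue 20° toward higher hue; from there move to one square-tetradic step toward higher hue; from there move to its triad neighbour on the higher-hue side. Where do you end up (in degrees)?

29 + 20 = 49°   (analog 20° ↑)
49 + 90 = 139°   (square ↑)
139 + 120 = 259°   (triadic ↑)

259°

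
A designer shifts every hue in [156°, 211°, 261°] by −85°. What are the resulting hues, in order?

156 − 85 = 71°
211 − 85 = 126°
261 − 85 = 176°

71°, 126°, 176°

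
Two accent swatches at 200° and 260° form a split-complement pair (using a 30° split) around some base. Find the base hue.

The accents sit 30° either side of the complement, so the complement is their short-arc midpoint on the wheel.
Short-arc midpoint of 200° and 260°: 230°.
Base is 180° from the complement: 230 − 180 = 50°

50°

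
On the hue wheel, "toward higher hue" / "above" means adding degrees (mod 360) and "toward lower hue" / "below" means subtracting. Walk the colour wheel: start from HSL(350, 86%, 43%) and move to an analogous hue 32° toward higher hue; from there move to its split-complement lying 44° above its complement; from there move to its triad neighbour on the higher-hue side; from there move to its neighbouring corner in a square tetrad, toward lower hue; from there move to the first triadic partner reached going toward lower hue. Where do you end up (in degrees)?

156°

+32° (analog 32° ↑): 350 + 32 = 382 → 382 − 360 = 22°
+224° (split-comp 44° ↑): 22 + 224 = 246°
+120° (triadic ↑): 246 + 120 = 366 → 366 − 360 = 6°
−90° (square ↓): 6 − 90 = -84 → -84 + 360 = 276°
−120° (triadic ↓): 276 − 120 = 156°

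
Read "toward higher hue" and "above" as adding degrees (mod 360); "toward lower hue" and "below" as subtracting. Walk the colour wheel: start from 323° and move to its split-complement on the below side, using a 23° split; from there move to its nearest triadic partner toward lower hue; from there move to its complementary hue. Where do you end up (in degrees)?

180°

+157° (split-comp 23° ↓): 323 + 157 = 480 → 480 − 360 = 120°
−120° (triadic ↓): 120 − 120 = 0°
+180° (complement): 0 + 180 = 180°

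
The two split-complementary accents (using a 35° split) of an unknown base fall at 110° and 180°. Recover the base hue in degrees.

The accents sit 35° either side of the complement, so the complement is their short-arc midpoint on the wheel.
Short-arc midpoint of 110° and 180°: 145°.
Base is 180° from the complement: 145 − 180 = -35 → -35 + 360 = 325°

325°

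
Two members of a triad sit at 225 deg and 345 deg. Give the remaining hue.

105°

A triad spaces three hues 120° apart.
The full set is {105°, 225°, 345°}.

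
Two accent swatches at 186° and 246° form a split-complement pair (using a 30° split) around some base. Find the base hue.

36°

The accents sit 30° either side of the complement, so the complement is their short-arc midpoint on the wheel.
Short-arc midpoint of 186° and 246°: 216°.
Base is 180° from the complement: 216 − 180 = 36°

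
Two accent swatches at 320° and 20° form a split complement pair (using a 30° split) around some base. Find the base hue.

170°

The accents sit 30° either side of the complement, so the complement is their short-arc midpoint on the wheel.
Short-arc midpoint of 320° and 20°: 350°.
Base is 180° from the complement: 350 − 180 = 170°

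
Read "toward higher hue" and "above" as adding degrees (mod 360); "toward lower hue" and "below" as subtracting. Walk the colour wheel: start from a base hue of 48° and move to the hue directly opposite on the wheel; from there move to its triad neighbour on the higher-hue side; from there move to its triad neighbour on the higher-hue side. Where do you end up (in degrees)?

108°

+180° (complement): 48 + 180 = 228°
+120° (triadic ↑): 228 + 120 = 348°
+120° (triadic ↑): 348 + 120 = 468 → 468 − 360 = 108°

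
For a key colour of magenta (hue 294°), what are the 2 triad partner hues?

54° and 174°

A triad places three hues 120° apart.
294 + 120 = 414 → 414 − 360 = 54°
294 + 240 = 534 → 534 − 360 = 174°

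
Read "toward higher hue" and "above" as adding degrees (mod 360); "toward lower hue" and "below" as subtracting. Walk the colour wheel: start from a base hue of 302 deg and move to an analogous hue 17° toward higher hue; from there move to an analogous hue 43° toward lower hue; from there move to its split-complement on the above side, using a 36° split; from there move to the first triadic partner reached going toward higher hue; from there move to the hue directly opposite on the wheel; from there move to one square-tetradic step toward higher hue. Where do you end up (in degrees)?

302 + 17 = 319°   (analog 17° ↑)
319 − 43 = 276°   (analog 43° ↓)
276 + 216 = 492 → 492 − 360 = 132°   (split-comp 36° ↑)
132 + 120 = 252°   (triadic ↑)
252 + 180 = 432 → 432 − 360 = 72°   (complement)
72 + 90 = 162°   (square ↑)

162°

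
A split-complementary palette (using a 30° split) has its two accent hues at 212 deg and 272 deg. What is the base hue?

The accents sit 30° either side of the complement, so the complement is their short-arc midpoint on the wheel.
Short-arc midpoint of 212° and 272°: 242°.
Base is 180° from the complement: 242 − 180 = 62°

62°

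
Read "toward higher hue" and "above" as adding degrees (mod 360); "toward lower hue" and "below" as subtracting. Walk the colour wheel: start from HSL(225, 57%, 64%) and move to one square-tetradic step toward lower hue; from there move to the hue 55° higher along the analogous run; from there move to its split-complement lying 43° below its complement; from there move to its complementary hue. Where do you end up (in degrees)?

225 − 90 = 135°   (square ↓)
135 + 55 = 190°   (analog 55° ↑)
190 + 137 = 327°   (split-comp 43° ↓)
327 + 180 = 507 → 507 − 360 = 147°   (complement)

147°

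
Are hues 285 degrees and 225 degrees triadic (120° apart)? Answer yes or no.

no

Angular distance: |285 − 225| = 60 = 60°.
Triadic (120° apart) requires 120°.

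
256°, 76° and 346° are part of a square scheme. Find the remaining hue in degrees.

A square tetradic scheme places four hues every 90°.
The full set through 76° is {76°, 166°, 256°, 346°}.
Given {76°, 256°, 346°}, the missing hue is 166°.

166°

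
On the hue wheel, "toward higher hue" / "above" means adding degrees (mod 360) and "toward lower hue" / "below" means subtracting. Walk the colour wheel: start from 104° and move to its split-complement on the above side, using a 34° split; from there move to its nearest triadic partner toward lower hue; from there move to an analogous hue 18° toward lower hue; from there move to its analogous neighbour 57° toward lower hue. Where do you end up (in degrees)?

123°

+214° (split-comp 34° ↑): 104 + 214 = 318°
−120° (triadic ↓): 318 − 120 = 198°
−18° (analog 18° ↓): 198 − 18 = 180°
−57° (analog 57° ↓): 180 − 57 = 123°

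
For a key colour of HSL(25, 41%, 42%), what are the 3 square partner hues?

A square tetradic scheme places four hues every 90°.
25 + 90 = 115°
25 + 180 = 205°
25 + 270 = 295°

115°, 205° and 295°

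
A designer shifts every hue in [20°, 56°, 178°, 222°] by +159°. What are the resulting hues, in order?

179°, 215°, 337°, 21°

20 + 159 = 179°
56 + 159 = 215°
178 + 159 = 337°
222 + 159 = 381 → 381 − 360 = 21°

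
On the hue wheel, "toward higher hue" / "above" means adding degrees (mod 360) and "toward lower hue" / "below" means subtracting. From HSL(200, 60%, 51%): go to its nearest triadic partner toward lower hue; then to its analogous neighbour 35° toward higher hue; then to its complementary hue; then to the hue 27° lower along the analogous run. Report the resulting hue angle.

268°

triadic ↓ −120°: 200 − 120 = 80°
analog 35° ↑ +35°: 80 + 35 = 115°
complement +180°: 115 + 180 = 295°
analog 27° ↓ −27°: 295 − 27 = 268°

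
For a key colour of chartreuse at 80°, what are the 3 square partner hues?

A square tetradic scheme places four hues every 90°.
80 + 90 = 170°
80 + 180 = 260°
80 + 270 = 350°

170°, 260°, and 350°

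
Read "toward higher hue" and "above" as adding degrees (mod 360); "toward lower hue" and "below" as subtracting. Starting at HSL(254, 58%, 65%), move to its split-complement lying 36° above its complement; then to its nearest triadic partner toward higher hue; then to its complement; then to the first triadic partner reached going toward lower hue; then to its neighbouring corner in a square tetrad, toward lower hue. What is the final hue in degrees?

+216° (split-comp 36° ↑): 254 + 216 = 470 → 470 − 360 = 110°
+120° (triadic ↑): 110 + 120 = 230°
+180° (complement): 230 + 180 = 410 → 410 − 360 = 50°
−120° (triadic ↓): 50 − 120 = -70 → -70 + 360 = 290°
−90° (square ↓): 290 − 90 = 200°

200°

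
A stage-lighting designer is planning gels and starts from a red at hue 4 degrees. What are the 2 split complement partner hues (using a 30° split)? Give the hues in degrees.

154° and 214°

Split-complementary hues sit 30° either side of the complement.
Complement of 4 degrees: 4 + 180 = 184°
184 − 30 = 154°
184 + 30 = 214°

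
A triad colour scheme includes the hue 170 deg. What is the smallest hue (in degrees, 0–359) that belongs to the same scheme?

A triad places three hues 120° apart.
The full set through 170° is {50°, 170°, 290°}.

50°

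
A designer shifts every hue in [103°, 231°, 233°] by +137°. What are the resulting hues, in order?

103 + 137 = 240°
231 + 137 = 368 → 368 − 360 = 8°
233 + 137 = 370 → 370 − 360 = 10°

240°, 8°, 10°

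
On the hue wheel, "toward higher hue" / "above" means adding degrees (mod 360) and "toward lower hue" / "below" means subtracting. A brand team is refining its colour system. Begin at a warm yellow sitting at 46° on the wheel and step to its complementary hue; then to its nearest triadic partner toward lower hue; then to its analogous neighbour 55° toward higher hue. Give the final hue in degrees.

161°

46 + 180 = 226°   (complement)
226 − 120 = 106°   (triadic ↓)
106 + 55 = 161°   (analog 55° ↑)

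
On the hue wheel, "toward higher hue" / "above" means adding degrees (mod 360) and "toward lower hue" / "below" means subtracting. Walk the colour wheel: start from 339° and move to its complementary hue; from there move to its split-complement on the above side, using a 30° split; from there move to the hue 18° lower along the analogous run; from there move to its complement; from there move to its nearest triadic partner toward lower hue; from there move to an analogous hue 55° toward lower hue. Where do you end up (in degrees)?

339 + 180 = 519 → 519 − 360 = 159°   (complement)
159 + 210 = 369 → 369 − 360 = 9°   (split-comp 30° ↑)
9 − 18 = -9 → -9 + 360 = 351°   (analog 18° ↓)
351 + 180 = 531 → 531 − 360 = 171°   (complement)
171 − 120 = 51°   (triadic ↓)
51 − 55 = -4 → -4 + 360 = 356°   (analog 55° ↓)

356°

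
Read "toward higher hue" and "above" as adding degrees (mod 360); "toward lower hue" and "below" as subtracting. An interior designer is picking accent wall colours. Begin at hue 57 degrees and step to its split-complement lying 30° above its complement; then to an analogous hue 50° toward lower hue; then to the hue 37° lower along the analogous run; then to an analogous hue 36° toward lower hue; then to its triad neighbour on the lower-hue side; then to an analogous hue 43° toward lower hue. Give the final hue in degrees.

341°

split-comp 30° ↑ +210°: 57 + 210 = 267°
analog 50° ↓ −50°: 267 − 50 = 217°
analog 37° ↓ −37°: 217 − 37 = 180°
analog 36° ↓ −36°: 180 − 36 = 144°
triadic ↓ −120°: 144 − 120 = 24°
analog 43° ↓ −43°: 24 − 43 = -19 → -19 + 360 = 341°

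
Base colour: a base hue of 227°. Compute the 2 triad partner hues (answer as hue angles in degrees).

A triad places three hues 120° apart.
227 + 120 = 347°
227 + 240 = 467 → 467 − 360 = 107°

347° and 107°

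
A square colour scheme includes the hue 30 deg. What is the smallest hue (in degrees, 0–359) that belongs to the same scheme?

30°

A square tetradic scheme places four hues every 90°.
The full set through 30° is {30°, 120°, 210°, 300°}.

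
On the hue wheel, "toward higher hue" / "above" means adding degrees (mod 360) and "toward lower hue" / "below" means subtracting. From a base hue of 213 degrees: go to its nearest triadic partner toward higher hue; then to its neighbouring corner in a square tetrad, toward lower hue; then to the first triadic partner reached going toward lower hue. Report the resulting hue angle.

123°

213 + 120 = 333°   (triadic ↑)
333 − 90 = 243°   (square ↓)
243 − 120 = 123°   (triadic ↓)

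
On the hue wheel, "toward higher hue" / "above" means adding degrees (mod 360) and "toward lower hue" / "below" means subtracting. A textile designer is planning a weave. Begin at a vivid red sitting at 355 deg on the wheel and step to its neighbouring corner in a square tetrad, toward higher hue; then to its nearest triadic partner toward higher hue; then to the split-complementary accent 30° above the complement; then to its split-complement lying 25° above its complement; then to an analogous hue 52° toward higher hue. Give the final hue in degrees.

square ↑ +90°: 355 + 90 = 445 → 445 − 360 = 85°
triadic ↑ +120°: 85 + 120 = 205°
split-comp 30° ↑ +210°: 205 + 210 = 415 → 415 − 360 = 55°
split-comp 25° ↑ +205°: 55 + 205 = 260°
analog 52° ↑ +52°: 260 + 52 = 312°

312°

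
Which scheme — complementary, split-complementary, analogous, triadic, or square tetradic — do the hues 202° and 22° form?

complementary

Sort the hues: 22°, 202°.
Successive gaps around the wheel: 180°, 180°.
Two hues 180° apart are complementary.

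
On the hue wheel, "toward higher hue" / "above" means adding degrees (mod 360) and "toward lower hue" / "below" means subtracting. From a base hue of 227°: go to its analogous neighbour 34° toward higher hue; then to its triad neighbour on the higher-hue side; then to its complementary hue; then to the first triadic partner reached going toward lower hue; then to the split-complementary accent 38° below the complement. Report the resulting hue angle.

+34° (analog 34° ↑): 227 + 34 = 261°
+120° (triadic ↑): 261 + 120 = 381 → 381 − 360 = 21°
+180° (complement): 21 + 180 = 201°
−120° (triadic ↓): 201 − 120 = 81°
+142° (split-comp 38° ↓): 81 + 142 = 223°

223°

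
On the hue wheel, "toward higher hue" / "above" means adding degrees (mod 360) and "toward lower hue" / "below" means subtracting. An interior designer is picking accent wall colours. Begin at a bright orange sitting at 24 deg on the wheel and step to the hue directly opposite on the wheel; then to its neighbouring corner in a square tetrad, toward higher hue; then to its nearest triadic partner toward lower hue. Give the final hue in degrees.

24 + 180 = 204°   (complement)
204 + 90 = 294°   (square ↑)
294 − 120 = 174°   (triadic ↓)

174°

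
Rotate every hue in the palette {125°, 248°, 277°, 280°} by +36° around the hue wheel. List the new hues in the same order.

125 + 36 = 161°
248 + 36 = 284°
277 + 36 = 313°
280 + 36 = 316°

161°, 284°, 313°, 316°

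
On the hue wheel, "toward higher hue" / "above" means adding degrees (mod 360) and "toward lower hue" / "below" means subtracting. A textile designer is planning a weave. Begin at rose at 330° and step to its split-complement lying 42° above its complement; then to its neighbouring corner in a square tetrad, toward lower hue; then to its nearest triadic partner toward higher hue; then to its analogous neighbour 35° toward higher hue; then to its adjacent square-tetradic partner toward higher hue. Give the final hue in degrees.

+222° (split-comp 42° ↑): 330 + 222 = 552 → 552 − 360 = 192°
−90° (square ↓): 192 − 90 = 102°
+120° (triadic ↑): 102 + 120 = 222°
+35° (analog 35° ↑): 222 + 35 = 257°
+90° (square ↑): 257 + 90 = 347°

347°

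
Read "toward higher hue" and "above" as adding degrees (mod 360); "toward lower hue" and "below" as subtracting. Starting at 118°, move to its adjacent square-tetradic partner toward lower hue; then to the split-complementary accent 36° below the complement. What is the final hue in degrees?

172°

118 − 90 = 28°   (square ↓)
28 + 144 = 172°   (split-comp 36° ↓)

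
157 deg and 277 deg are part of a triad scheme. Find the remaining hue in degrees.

37°

A triad places three hues 120° apart.
The full set through 157° is {37°, 157°, 277°}.
Given {157°, 277°}, the missing hue is 37°.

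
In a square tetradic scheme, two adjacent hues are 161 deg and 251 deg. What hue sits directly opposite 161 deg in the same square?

A square tetradic scheme places four hues 90° apart; opposite corners are 180° apart.
161 + 180 = 341°

341°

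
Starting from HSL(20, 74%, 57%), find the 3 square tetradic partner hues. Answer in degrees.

A square tetradic scheme places four hues every 90°.
20 + 90 = 110°
20 + 180 = 200°
20 + 270 = 290°

110°, 200° and 290°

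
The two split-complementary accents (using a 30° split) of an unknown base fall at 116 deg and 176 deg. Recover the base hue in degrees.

326°

The accents sit 30° either side of the complement, so the complement is their short-arc midpoint on the wheel.
Short-arc midpoint of 116° and 176°: 146°.
Base is 180° from the complement: 146 − 180 = -34 → -34 + 360 = 326°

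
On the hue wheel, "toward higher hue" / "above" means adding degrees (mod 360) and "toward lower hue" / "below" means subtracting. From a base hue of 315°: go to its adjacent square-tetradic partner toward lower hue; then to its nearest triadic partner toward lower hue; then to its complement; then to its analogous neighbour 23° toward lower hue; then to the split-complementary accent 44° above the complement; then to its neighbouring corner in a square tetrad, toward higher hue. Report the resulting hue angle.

square ↓ −90°: 315 − 90 = 225°
triadic ↓ −120°: 225 − 120 = 105°
complement +180°: 105 + 180 = 285°
analog 23° ↓ −23°: 285 − 23 = 262°
split-comp 44° ↑ +224°: 262 + 224 = 486 → 486 − 360 = 126°
square ↑ +90°: 126 + 90 = 216°

216°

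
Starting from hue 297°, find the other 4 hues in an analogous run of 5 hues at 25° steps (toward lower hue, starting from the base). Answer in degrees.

272°, 247°, 222°, 197°

297 − 25 = 272°
297 − 50 = 247°
297 − 75 = 222°
297 − 100 = 197°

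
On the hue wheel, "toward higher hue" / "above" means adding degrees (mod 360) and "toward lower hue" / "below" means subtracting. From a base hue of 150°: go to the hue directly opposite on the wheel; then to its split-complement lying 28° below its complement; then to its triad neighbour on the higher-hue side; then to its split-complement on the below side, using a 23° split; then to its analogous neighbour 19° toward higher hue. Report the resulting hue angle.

+180° (complement): 150 + 180 = 330°
+152° (split-comp 28° ↓): 330 + 152 = 482 → 482 − 360 = 122°
+120° (triadic ↑): 122 + 120 = 242°
+157° (split-comp 23° ↓): 242 + 157 = 399 → 399 − 360 = 39°
+19° (analog 19° ↑): 39 + 19 = 58°

58°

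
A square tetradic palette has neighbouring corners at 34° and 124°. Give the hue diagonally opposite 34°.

A square tetradic scheme places four hues 90° apart; opposite corners are 180° apart.
34 + 180 = 214°

214°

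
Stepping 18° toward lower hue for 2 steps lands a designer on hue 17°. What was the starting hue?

53°

2 steps of 18° (toward lower hue) give a net shift of −36°.
Start = end − shift: 17 + 36 = 53°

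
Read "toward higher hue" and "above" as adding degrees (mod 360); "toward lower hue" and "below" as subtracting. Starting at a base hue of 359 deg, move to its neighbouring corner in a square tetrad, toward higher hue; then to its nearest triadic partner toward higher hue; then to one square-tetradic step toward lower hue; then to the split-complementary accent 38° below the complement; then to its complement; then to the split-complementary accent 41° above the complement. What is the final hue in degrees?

302°

square ↑ +90°: 359 + 90 = 449 → 449 − 360 = 89°
triadic ↑ +120°: 89 + 120 = 209°
square ↓ −90°: 209 − 90 = 119°
split-comp 38° ↓ +142°: 119 + 142 = 261°
complement +180°: 261 + 180 = 441 → 441 − 360 = 81°
split-comp 41° ↑ +221°: 81 + 221 = 302°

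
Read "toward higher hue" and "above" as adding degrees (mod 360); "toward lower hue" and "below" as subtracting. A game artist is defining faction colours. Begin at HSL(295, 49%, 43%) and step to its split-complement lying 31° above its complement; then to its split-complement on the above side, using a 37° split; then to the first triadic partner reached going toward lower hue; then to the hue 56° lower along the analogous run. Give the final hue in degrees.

split-comp 31° ↑ +211°: 295 + 211 = 506 → 506 − 360 = 146°
split-comp 37° ↑ +217°: 146 + 217 = 363 → 363 − 360 = 3°
triadic ↓ −120°: 3 − 120 = -117 → -117 + 360 = 243°
analog 56° ↓ −56°: 243 − 56 = 187°

187°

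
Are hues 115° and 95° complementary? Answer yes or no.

no

Angular distance: |115 − 95| = 20 = 20°.
Complementary requires 180°.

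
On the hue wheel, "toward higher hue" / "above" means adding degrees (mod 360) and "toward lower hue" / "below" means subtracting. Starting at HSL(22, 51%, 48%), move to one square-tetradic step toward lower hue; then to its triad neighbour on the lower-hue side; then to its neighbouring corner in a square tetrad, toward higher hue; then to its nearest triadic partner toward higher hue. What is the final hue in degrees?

22°

−90° (square ↓): 22 − 90 = -68 → -68 + 360 = 292°
−120° (triadic ↓): 292 − 120 = 172°
+90° (square ↑): 172 + 90 = 262°
+120° (triadic ↑): 262 + 120 = 382 → 382 − 360 = 22°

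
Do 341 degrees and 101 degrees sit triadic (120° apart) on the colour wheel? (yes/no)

Angular distance: |341 − 101| = 240; shorter arc = 360 − 240 = 120°.
Triadic (120° apart) requires 120°.

yes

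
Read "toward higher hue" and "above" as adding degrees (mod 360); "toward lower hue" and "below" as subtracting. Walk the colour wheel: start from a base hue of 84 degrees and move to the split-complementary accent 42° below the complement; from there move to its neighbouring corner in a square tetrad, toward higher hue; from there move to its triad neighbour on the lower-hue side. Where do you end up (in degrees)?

192°

84 + 138 = 222°   (split-comp 42° ↓)
222 + 90 = 312°   (square ↑)
312 − 120 = 192°   (triadic ↓)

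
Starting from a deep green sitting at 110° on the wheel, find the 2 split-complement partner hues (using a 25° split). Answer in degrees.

265° and 315°

Complement of 110°: 110 + 180 = 290°
290 − 25 = 265°
290 + 25 = 315°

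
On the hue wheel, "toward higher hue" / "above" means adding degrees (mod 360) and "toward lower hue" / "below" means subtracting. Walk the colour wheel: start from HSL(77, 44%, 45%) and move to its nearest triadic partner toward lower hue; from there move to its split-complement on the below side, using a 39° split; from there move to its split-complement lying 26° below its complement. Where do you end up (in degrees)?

252°

−120° (triadic ↓): 77 − 120 = -43 → -43 + 360 = 317°
+141° (split-comp 39° ↓): 317 + 141 = 458 → 458 − 360 = 98°
+154° (split-comp 26° ↓): 98 + 154 = 252°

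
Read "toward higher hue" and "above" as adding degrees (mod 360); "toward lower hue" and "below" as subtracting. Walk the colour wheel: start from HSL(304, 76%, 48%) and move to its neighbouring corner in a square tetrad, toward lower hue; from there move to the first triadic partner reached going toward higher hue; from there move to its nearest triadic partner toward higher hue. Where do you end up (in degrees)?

304 − 90 = 214°   (square ↓)
214 + 120 = 334°   (triadic ↑)
334 + 120 = 454 → 454 − 360 = 94°   (triadic ↑)

94°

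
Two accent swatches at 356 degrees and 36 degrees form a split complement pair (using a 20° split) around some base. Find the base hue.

The accents sit 20° either side of the complement, so the complement is their short-arc midpoint on the wheel.
Short-arc midpoint of 356° and 36°: 16°.
Base is 180° from the complement: 16 − 180 = -164 → -164 + 360 = 196°

196°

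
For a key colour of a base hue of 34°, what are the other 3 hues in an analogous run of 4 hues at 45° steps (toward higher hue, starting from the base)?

79°, 124°, 169°

Analogous hues sit every 45° along the wheel.
34 + 45 = 79°
34 + 90 = 124°
34 + 135 = 169°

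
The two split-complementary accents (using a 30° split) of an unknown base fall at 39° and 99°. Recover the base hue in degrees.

The accents sit 30° either side of the complement, so the complement is their short-arc midpoint on the wheel.
Short-arc midpoint of 39° and 99°: 69°.
Base is 180° from the complement: 69 − 180 = -111 → -111 + 360 = 249°

249°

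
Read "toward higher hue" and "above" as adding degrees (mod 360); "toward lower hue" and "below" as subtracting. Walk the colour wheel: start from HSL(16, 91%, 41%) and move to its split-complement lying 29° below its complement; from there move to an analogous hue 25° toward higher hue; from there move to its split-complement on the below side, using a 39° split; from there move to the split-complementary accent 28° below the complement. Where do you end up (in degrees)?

split-comp 29° ↓ +151°: 16 + 151 = 167°
analog 25° ↑ +25°: 167 + 25 = 192°
split-comp 39° ↓ +141°: 192 + 141 = 333°
split-comp 28° ↓ +152°: 333 + 152 = 485 → 485 − 360 = 125°

125°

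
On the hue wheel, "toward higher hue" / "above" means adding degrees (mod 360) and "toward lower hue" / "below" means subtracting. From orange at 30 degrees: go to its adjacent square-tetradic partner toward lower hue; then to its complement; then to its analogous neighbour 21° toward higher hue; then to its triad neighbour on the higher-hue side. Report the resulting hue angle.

261°

square ↓ −90°: 30 − 90 = -60 → -60 + 360 = 300°
complement +180°: 300 + 180 = 480 → 480 − 360 = 120°
analog 21° ↑ +21°: 120 + 21 = 141°
triadic ↑ +120°: 141 + 120 = 261°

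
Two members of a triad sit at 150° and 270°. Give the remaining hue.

30°

A triad spaces three hues 120° apart.
The full set is {30°, 150°, 270°}.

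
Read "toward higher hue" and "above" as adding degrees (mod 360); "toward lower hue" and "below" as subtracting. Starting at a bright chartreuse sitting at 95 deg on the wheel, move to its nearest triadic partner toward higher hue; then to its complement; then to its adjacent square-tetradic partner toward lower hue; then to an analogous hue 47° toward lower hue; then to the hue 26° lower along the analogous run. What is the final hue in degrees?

triadic ↑ +120°: 95 + 120 = 215°
complement +180°: 215 + 180 = 395 → 395 − 360 = 35°
square ↓ −90°: 35 − 90 = -55 → -55 + 360 = 305°
analog 47° ↓ −47°: 305 − 47 = 258°
analog 26° ↓ −26°: 258 − 26 = 232°

232°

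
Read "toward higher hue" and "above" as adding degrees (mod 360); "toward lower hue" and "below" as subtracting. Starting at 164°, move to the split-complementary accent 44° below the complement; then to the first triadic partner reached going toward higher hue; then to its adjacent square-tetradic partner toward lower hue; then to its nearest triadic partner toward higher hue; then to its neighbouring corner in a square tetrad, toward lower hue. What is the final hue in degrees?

+136° (split-comp 44° ↓): 164 + 136 = 300°
+120° (triadic ↑): 300 + 120 = 420 → 420 − 360 = 60°
−90° (square ↓): 60 − 90 = -30 → -30 + 360 = 330°
+120° (triadic ↑): 330 + 120 = 450 → 450 − 360 = 90°
−90° (square ↓): 90 − 90 = 0°

0°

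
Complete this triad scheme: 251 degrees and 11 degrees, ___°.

A triad places three hues 120° apart.
The full set through 11° is {11°, 131°, 251°}.
Given {11°, 251°}, the missing hue is 131°.

131°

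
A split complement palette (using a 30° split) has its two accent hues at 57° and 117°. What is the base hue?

267°

The accents sit 30° either side of the complement, so the complement is their short-arc midpoint on the wheel.
Short-arc midpoint of 57° and 117°: 87°.
Base is 180° from the complement: 87 − 180 = -93 → -93 + 360 = 267°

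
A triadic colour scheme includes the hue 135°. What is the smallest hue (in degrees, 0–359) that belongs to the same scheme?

15°

A triad places three hues 120° apart.
The full set through 135° is {15°, 135°, 255°}.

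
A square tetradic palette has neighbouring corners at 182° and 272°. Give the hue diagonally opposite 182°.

2°

A square tetradic scheme places four hues 90° apart; opposite corners are 180° apart.
182 + 180 = 362 → 362 − 360 = 2°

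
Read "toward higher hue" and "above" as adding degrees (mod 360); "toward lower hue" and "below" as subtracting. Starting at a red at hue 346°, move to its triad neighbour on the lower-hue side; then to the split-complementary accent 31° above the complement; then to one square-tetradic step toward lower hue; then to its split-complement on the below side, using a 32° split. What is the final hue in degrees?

135°

triadic ↓ −120°: 346 − 120 = 226°
split-comp 31° ↑ +211°: 226 + 211 = 437 → 437 − 360 = 77°
square ↓ −90°: 77 − 90 = -13 → -13 + 360 = 347°
split-comp 32° ↓ +148°: 347 + 148 = 495 → 495 − 360 = 135°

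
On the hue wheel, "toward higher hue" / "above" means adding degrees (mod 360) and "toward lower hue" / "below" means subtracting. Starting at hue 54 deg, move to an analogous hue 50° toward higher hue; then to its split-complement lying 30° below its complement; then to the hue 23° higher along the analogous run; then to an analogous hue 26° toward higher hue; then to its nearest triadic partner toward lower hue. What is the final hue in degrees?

183°

analog 50° ↑ +50°: 54 + 50 = 104°
split-comp 30° ↓ +150°: 104 + 150 = 254°
analog 23° ↑ +23°: 254 + 23 = 277°
analog 26° ↑ +26°: 277 + 26 = 303°
triadic ↓ −120°: 303 − 120 = 183°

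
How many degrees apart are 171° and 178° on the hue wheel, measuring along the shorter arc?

|171 − 178| = 7.
7 ≤ 180, so the shorter arc is 7°.

7°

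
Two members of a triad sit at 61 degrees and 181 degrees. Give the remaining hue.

A triad spaces three hues 120° apart.
The full set is {61°, 181°, 301°}.

301°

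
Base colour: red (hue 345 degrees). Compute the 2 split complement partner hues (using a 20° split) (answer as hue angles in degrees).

Complement of 345 degrees: 345 + 180 = 525 → 525 − 360 = 165°
165 − 20 = 145°
165 + 20 = 185°

145° and 185°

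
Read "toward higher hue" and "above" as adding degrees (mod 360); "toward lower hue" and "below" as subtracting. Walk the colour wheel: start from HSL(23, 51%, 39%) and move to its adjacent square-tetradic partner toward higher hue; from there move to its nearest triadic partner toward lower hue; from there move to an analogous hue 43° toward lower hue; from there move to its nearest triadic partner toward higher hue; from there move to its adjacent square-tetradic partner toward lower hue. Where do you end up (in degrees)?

340°

square ↑ +90°: 23 + 90 = 113°
triadic ↓ −120°: 113 − 120 = -7 → -7 + 360 = 353°
analog 43° ↓ −43°: 353 − 43 = 310°
triadic ↑ +120°: 310 + 120 = 430 → 430 − 360 = 70°
square ↓ −90°: 70 − 90 = -20 → -20 + 360 = 340°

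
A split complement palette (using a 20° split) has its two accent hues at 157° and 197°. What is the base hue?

357°

The accents sit 20° either side of the complement, so the complement is their short-arc midpoint on the wheel.
Short-arc midpoint of 157° and 197°: 177°.
Base is 180° from the complement: 177 − 180 = -3 → -3 + 360 = 357°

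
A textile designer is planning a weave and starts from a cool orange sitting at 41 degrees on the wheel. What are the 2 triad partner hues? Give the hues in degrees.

A triad places three hues 120° apart.
41 + 120 = 161°
41 + 240 = 281°

161° and 281°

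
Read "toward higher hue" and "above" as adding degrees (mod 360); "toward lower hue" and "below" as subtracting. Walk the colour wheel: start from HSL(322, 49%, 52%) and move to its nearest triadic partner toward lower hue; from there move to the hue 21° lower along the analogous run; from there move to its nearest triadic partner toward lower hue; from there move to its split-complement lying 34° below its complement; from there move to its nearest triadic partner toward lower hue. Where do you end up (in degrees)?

87°

322 − 120 = 202°   (triadic ↓)
202 − 21 = 181°   (analog 21° ↓)
181 − 120 = 61°   (triadic ↓)
61 + 146 = 207°   (split-comp 34° ↓)
207 − 120 = 87°   (triadic ↓)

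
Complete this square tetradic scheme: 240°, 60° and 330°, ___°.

150°

A square tetradic scheme places four hues every 90°.
The full set through 60° is {60°, 150°, 240°, 330°}.
Given {60°, 240°, 330°}, the missing hue is 150°.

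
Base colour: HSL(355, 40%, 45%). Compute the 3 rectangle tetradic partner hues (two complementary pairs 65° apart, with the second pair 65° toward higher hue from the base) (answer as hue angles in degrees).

A rectangular tetradic uses two complementary pairs 65° apart: offsets 0°, 65°, 180°, 245°.
355 + 65 = 420 → 420 − 360 = 60°
355 + 180 = 535 → 535 − 360 = 175°
355 + 245 = 600 → 600 − 360 = 240°

60°, 175° and 240°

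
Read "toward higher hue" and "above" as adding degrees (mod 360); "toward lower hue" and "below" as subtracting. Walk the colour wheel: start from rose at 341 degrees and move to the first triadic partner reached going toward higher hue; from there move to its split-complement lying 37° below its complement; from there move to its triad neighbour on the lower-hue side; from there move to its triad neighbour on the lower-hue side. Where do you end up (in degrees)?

4°

triadic ↑ +120°: 341 + 120 = 461 → 461 − 360 = 101°
split-comp 37° ↓ +143°: 101 + 143 = 244°
triadic ↓ −120°: 244 − 120 = 124°
triadic ↓ −120°: 124 − 120 = 4°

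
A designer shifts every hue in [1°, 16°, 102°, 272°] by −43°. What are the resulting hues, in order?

318°, 333°, 59°, 229°

1 − 43 = -42 → -42 + 360 = 318°
16 − 43 = -27 → -27 + 360 = 333°
102 − 43 = 59°
272 − 43 = 229°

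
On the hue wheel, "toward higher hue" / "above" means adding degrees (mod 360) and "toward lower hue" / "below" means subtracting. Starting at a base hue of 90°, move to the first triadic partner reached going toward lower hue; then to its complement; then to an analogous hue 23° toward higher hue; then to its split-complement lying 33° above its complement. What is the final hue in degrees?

26°

−120° (triadic ↓): 90 − 120 = -30 → -30 + 360 = 330°
+180° (complement): 330 + 180 = 510 → 510 − 360 = 150°
+23° (analog 23° ↑): 150 + 23 = 173°
+213° (split-comp 33° ↑): 173 + 213 = 386 → 386 − 360 = 26°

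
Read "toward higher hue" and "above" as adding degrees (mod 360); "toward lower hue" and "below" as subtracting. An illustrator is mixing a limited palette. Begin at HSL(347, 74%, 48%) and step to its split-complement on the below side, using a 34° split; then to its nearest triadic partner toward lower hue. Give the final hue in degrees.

13°

347 + 146 = 493 → 493 − 360 = 133°   (split-comp 34° ↓)
133 − 120 = 13°   (triadic ↓)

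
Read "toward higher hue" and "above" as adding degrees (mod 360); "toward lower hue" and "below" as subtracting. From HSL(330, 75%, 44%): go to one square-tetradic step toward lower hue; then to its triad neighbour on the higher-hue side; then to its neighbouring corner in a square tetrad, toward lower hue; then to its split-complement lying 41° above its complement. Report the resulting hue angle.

−90° (square ↓): 330 − 90 = 240°
+120° (triadic ↑): 240 + 120 = 360 → 360 − 360 = 0°
−90° (square ↓): 0 − 90 = -90 → -90 + 360 = 270°
+221° (split-comp 41° ↑): 270 + 221 = 491 → 491 − 360 = 131°

131°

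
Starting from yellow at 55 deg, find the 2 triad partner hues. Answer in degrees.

A triad places three hues 120° apart.
55 + 120 = 175°
55 + 240 = 295°

175° and 295°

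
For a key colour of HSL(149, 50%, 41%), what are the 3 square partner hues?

A square tetradic scheme places four hues every 90°.
149 + 90 = 239°
149 + 180 = 329°
149 + 270 = 419 → 419 − 360 = 59°

239°, 329° and 59°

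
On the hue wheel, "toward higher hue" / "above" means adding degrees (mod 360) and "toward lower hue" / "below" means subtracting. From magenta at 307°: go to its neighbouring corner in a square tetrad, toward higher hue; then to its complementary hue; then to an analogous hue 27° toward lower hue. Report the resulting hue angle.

307 + 90 = 397 → 397 − 360 = 37°   (square ↑)
37 + 180 = 217°   (complement)
217 − 27 = 190°   (analog 27° ↓)

190°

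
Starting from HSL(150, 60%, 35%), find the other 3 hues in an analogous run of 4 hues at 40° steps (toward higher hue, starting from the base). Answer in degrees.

150 + 40 = 190°
150 + 80 = 230°
150 + 120 = 270°

190°, 230°, and 270°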